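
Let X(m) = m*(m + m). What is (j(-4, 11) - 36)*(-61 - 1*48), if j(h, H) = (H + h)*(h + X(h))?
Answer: -17440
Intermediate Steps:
X(m) = 2*m² (X(m) = m*(2*m) = 2*m²)
j(h, H) = (H + h)*(h + 2*h²)
(j(-4, 11) - 36)*(-61 - 1*48) = (-4*(11 - 4 + 2*(-4)² + 2*11*(-4)) - 36)*(-61 - 1*48) = (-4*(11 - 4 + 2*16 - 88) - 36)*(-61 - 48) = (-4*(11 - 4 + 32 - 88) - 36)*(-109) = (-4*(-49) - 36)*(-109) = (196 - 36)*(-109) = 160*(-109) = -17440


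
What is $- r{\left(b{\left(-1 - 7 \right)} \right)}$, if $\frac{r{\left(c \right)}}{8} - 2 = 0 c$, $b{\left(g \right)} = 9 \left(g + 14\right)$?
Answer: $-16$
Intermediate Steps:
$b{\left(g \right)} = 126 + 9 g$ ($b{\left(g \right)} = 9 \left(14 + g\right) = 126 + 9 g$)
$r{\left(c \right)} = 16$ ($r{\left(c \right)} = 16 + 8 \cdot 0 c = 16 + 8 \cdot 0 = 16 + 0 = 16$)
$- r{\left(b{\left(-1 - 7 \right)} \right)} = \left(-1\right) 16 = -16$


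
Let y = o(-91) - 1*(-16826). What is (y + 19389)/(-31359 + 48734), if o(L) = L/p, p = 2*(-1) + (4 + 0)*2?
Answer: 217199/104250 ≈ 2.0834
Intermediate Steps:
p = 6 (p = -2 + 4*2 = -2 + 8 = 6)
o(L) = L/6
y = 100865/6 (y = (⅙)*(-91) - 1*(-16826) = -91/6 + 16826 = 100865/6 ≈ 16811.)
(y + 19389)/(-31359 + 48734) = (100865/6 + 19389)/(-31359 + 48734) = (217199/6)/17375 = (217199/6)*(1/17375) = 217199/104250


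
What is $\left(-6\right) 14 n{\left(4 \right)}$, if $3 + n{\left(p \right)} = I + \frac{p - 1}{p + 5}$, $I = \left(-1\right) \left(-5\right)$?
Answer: $-196$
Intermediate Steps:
$I = 5$
$n{\left(p \right)} = 2 + \frac{-1 + p}{5 + p}$ ($n{\left(p \right)} = -3 + \left(5 + \frac{p - 1}{p + 5}\right) = -3 + \left(5 + \frac{-1 + p}{5 + p}\right) = 2 + \frac{-1 + p}{5 + p}$)
$\left(-6\right) 14 n{\left(4 \right)} = \left(-6\right) 14 \frac{3 \left(3 + 4\right)}{5 + 4} = - 84 \cdot 3 \cdot \frac{1}{9} \cdot 7 = \left(-84\right) \frac{7}{3} = -196$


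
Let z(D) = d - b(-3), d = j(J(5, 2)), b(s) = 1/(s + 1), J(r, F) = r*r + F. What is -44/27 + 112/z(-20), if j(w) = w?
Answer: 3628/1485 ≈ 2.4431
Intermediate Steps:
J(r, F) = F + r**2 (J(r, F) = r**2 + F = F + r**2)
b(s) = 1/(1 + s)
d = 27 (d = 2 + 5**2 = 2 + 25 = 27)
z(D) = 55/2 (z(D) = 27 - 1/(1 - 3) = 27 - 1/(-2) = 27 - 1*(-1/2) = 27 + 1/2 = 55/2)
-44/27 + 112/z(-20) = -44/27 + 112/(55/2) = -44*1/27 + 112*(2/55) = -44/27 + 224/55 = 3628/1485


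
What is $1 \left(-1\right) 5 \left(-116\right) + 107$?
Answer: $687$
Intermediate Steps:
$1 \left(-1\right) 5 \left(-116\right) + 107 = \left(-1\right) 5 \left(-116\right) + 107 = \left(-5\right) \left(-116\right) + 107 = 580 + 107 = 687$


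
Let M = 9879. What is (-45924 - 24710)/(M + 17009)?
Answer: -35317/13444 ≈ -2.6270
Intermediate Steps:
(-45924 - 24710)/(M + 17009) = (-45924 - 24710)/(9879 + 17009) = -70634/26888 = -70634*1/26888 = -35317/13444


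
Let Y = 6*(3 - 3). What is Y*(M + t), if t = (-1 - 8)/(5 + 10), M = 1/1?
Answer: 0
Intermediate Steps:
M = 1
t = -3/5 (t = -9/15 = -9*1/15 = -3/5 ≈ -0.60000)
Y = 0 (Y = 6*0 = 0)
Y*(M + t) = 0*(1 - 3/5) = 0*(2/5) = 0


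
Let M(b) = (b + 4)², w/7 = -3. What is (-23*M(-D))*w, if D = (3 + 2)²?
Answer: 213003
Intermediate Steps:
w = -21 (w = 7*(-3) = -21)
D = 25 (D = 5² = 25)
M(b) = (4 + b)²
(-23*M(-D))*w = -23*(4 - 1*25)²*(-21) = -23*(4 - 25)²*(-21) = -23*(-21)²*(-21) = -23*441*(-21) = -10143*(-21) = 213003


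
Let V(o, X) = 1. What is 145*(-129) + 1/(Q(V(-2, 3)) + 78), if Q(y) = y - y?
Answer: -1458989/78 ≈ -18705.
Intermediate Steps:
Q(y) = 0
145*(-129) + 1/(Q(V(-2, 3)) + 78) = 145*(-129) + 1/(0 + 78) = -18705 + 1/78 = -1458989/78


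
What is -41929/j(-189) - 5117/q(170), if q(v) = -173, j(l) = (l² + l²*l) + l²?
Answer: 34187928476/1155610071 ≈ 29.584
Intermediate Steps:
j(l) = l³ + 2*l² (j(l) = (l² + l³) + l² = l³ + 2*l²)
-41929/j(-189) - 5117/q(170) = -41929*1/(35721*(2 - 189)) - 5117/(-173) = -41929/(35721*(-187)) - 5117*(-1/173) = -41929/(-6679827) + 5117/173 = -41929*(-1/6679827) + 5117/173 = 41929/6679827 + 5117/173 = 34187928476/1155610071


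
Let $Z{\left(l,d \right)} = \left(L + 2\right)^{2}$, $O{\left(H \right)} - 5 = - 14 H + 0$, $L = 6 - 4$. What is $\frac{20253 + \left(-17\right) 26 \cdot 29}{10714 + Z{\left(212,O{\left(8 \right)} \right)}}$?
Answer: $\frac{1487}{2146} \approx 0.69292$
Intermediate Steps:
$L = 2$ ($L = 6 - 4 = 2$)
$O{\left(H \right)} = 5 - 14 H$ ($O{\left(H \right)} = 5 + \left(- 14 H + 0\right) = 5 - 14 H$)
$Z{\left(l,d \right)} = 16$ ($Z{\left(l,d \right)} = \left(2 + 2\right)^{2} = 4^{2} = 16$)
$\frac{20253 + \left(-17\right) 26 \cdot 29}{10714 + Z{\left(212,O{\left(8 \right)} \right)}} = \frac{20253 + \left(-17\right) 26 \cdot 29}{10714 + 16} = \frac{20253 - 12818}{10730} = \left(20253 - 12818\right) \frac{1}{10730} = 7435 \cdot \frac{1}{10730} = \frac{1487}{2146}$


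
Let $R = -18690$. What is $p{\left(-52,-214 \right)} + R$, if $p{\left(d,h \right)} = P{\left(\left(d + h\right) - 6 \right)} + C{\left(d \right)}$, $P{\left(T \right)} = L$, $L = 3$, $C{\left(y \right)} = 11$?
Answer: $-18676$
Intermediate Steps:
$P{\left(T \right)} = 3$
$p{\left(d,h \right)} = 14$ ($p{\left(d,h \right)} = 3 + 11 = 14$)
$p{\left(-52,-214 \right)} + R = 14 - 18690 = -18676$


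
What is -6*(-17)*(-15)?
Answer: -1530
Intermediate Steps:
-6*(-17)*(-15) = 102*(-15) = -1530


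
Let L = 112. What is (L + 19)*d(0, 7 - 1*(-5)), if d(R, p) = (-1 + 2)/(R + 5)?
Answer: 131/5 ≈ 26.200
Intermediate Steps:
d(R, p) = 1/(5 + R)
(L + 19)*d(0, 7 - 1*(-5)) = (112 + 19)/(5 + 0) = 131/5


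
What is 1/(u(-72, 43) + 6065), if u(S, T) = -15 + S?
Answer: 1/5978 ≈ 0.00016728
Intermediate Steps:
1/(u(-72, 43) + 6065) = 1/((-15 - 72) + 6065) = 1/(-87 + 6065) = 1/5978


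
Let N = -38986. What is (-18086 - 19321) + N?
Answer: -76393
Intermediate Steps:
(-18086 - 19321) + N = (-18086 - 19321) - 38986 = -37407 - 38986 = -76393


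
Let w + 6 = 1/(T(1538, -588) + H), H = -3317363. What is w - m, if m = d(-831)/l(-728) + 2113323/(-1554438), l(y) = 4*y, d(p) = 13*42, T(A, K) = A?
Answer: -61204367425493/13744651683600 ≈ -4.4530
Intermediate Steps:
d(p) = 546
m = -6412747/4145168 (m = 546/((4*(-728))) + 2113323/(-1554438) = 546/(-2912) + 2113323*(-1/1554438) = 546*(-1/2912) - 704441/518146 = -3/16 - 704441/518146 = -6412747/4145168 ≈ -1.5470)
w = -19894951/3315825 (w = -6 + 1/(1538 - 3317363) = -6 + 1/(-3315825) = -6 - 1/3315825 = -19894951/3315825 ≈ -6.0000)
w - m = -19894951/3315825 - 1*(-6412747/4145168) = -19894951/3315825 + 6412747/4145168 = -61204367425493/13744651683600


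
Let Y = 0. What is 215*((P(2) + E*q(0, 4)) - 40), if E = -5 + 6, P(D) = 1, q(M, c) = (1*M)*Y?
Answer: -8385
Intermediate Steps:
q(M, c) = 0 (q(M, c) = (1*M)*0 = M*0 = 0)
E = 1
215*((P(2) + E*q(0, 4)) - 40) = 215*((1 + 1*0) - 40) = 215*((1 + 0) - 40) = 215*(1 - 40) = 215*(-39) = -8385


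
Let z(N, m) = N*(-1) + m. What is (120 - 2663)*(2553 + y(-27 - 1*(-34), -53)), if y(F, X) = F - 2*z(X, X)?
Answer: -6510080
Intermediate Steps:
z(N, m) = m - N (z(N, m) = -N + m = m - N)
y(F, X) = F (y(F, X) = F - 2*(X - X) = F - 2*0 = F + 0 = F)
(120 - 2663)*(2553 + y(-27 - 1*(-34), -53)) = (120 - 2663)*(2553 + (-27 - 1*(-34))) = -2543*(2553 + (-27 + 34)) = -2543*(2553 + 7) = -2543*2560 = -6510080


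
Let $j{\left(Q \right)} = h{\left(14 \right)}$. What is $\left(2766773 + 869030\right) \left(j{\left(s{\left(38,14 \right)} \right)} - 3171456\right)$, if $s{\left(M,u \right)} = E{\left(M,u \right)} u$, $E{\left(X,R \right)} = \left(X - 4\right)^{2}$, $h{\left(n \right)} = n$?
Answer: $-11530738337926$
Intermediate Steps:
$E{\left(X,R \right)} = \left(-4 + X\right)^{2}$
$s{\left(M,u \right)} = u \left(-4 + M\right)^{2}$ ($s{\left(M,u \right)} = \left(-4 + M\right)^{2} u = u \left(-4 + M\right)^{2}$)
$j{\left(Q \right)} = 14$
$\left(2766773 + 869030\right) \left(j{\left(s{\left(38,14 \right)} \right)} - 3171456\right) = \left(2766773 + 869030\right) \left(14 - 3171456\right) = 3635803 \left(-3171442\right) = -11530738337926$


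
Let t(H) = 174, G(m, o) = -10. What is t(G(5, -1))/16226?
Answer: 87/8113 ≈ 0.010724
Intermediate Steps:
t(G(5, -1))/16226 = 174/16226 = 174*(1/16226) = 87/8113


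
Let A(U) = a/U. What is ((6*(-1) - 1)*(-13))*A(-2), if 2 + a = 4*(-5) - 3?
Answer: 2275/2 ≈ 1137.5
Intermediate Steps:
a = -25 (a = -2 + (4*(-5) - 3) = -2 + (-20 - 3) = -2 - 23 = -25)
A(U) = -25/U
((6*(-1) - 1)*(-13))*A(-2) = ((6*(-1) - 1)*(-13))*(-25/(-2)) = ((-6 - 1)*(-13))*(-25*(-½)) = -7*(-13)*(25/2) = 91*(25/2) = 2275/2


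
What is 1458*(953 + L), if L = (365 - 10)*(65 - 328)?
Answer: -134736696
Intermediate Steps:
L = -93365 (L = 355*(-263) = -93365)
1458*(953 + L) = 1458*(953 - 93365) = 1458*(-92412) = -134736696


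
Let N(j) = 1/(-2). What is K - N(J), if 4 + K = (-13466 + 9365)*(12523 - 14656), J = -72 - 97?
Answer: 17494859/2 ≈ 8.7474e+6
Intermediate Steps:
J = -169
K = 8747429 (K = -4 + (-13466 + 9365)*(12523 - 14656) = -4 - 4101*(-2133) = -4 + 8747433 = 8747429)
N(j) = -1/2
K - N(J) = 8747429 - 1*(-1/2) = 8747429 + 1/2 = 17494859/2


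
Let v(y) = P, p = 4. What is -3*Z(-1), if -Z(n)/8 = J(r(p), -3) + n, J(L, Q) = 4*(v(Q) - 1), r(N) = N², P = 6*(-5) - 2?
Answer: -3192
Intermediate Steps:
P = -32 (P = -30 - 2 = -32)
v(y) = -32
J(L, Q) = -132 (J(L, Q) = 4*(-32 - 1) = 4*(-33) = -132)
Z(n) = 1056 - 8*n (Z(n) = -8*(-132 + n) = 1056 - 8*n)
-3*Z(-1) = -3*(1056 - 8*(-1)) = -3*(1056 + 8) = -3*1064 = -3192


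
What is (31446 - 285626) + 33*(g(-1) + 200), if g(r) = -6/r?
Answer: -247382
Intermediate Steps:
(31446 - 285626) + 33*(g(-1) + 200) = (31446 - 285626) + 33*(-6/(-1) + 200) = -254180 + 33*(-6*(-1) + 200) = -254180 + 33*(6 + 200) = -254180 + 33*206 = -254180 + 6798 = -247382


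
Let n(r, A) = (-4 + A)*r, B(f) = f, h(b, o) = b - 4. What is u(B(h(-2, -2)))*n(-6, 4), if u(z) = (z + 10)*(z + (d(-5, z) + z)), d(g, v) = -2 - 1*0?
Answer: 0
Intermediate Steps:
h(b, o) = -4 + b
d(g, v) = -2 (d(g, v) = -2 + 0 = -2)
u(z) = (-2 + 2*z)*(10 + z) (u(z) = (z + 10)*(z + (-2 + z)) = (10 + z)*(-2 + 2*z) = (-2 + 2*z)*(10 + z))
n(r, A) = r*(-4 + A)
u(B(h(-2, -2)))*n(-6, 4) = (-20 + 2*(-4 - 2)**2 + 18*(-4 - 2))*(-6*(-4 + 4)) = (-20 + 2*(-6)**2 + 18*(-6))*(-6*0) = (-20 + 2*36 - 108)*0 = (-20 + 72 - 108)*0 = -56*0 = 0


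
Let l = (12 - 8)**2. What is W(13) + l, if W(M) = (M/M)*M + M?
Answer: 42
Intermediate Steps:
W(M) = 2*M (W(M) = 1*M + M = M + M = 2*M)
l = 16 (l = 4**2 = 16)
W(13) + l = 2*13 + 16 = 26 + 16 = 42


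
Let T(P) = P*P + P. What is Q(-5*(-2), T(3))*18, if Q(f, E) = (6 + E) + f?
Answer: 504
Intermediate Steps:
T(P) = P + P**2 (T(P) = P**2 + P = P + P**2)
Q(f, E) = 6 + E + f
Q(-5*(-2), T(3))*18 = (6 + 3*(1 + 3) - 5*(-2))*18 = (6 + 3*4 + 10)*18 = (6 + 12 + 10)*18 = 28*18 = 504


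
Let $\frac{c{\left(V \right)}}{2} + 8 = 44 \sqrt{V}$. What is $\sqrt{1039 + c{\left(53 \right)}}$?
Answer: $\sqrt{1023 + 88 \sqrt{53}} \approx 40.788$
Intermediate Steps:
$c{\left(V \right)} = -16 + 88 \sqrt{V}$ ($c{\left(V \right)} = -16 + 2 \cdot 44 \sqrt{V} = -16 + 88 \sqrt{V}$)
$\sqrt{1039 + c{\left(53 \right)}} = \sqrt{1039 - \left(16 - 88 \sqrt{53}\right)} = \sqrt{1023 + 88 \sqrt{53}}$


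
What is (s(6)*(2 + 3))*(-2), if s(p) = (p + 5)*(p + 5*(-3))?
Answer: 990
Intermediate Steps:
s(p) = (-15 + p)*(5 + p) (s(p) = (5 + p)*(p - 15) = (5 + p)*(-15 + p) = (-15 + p)*(5 + p))
(s(6)*(2 + 3))*(-2) = ((-75 + 6² - 10*6)*(2 + 3))*(-2) = ((-75 + 36 - 60)*5)*(-2) = -99*5*(-2) = -495*(-2) = 990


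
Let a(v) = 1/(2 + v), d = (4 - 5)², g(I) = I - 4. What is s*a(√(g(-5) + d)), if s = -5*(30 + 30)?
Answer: 150*I/(√2 - I) ≈ -50.0 + 70.711*I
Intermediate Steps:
g(I) = -4 + I
d = 1 (d = (-1)² = 1)
s = -300 (s = -5*60 = -300)
s*a(√(g(-5) + d)) = -300/(2 + √((-4 - 5) + 1)) = -300/(2 + √(-9 + 1)) = -300/(2 + √(-8)) = -300/(2 + 2*I*√2)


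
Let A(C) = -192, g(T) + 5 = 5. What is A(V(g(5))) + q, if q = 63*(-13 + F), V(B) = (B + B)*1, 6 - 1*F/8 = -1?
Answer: 2517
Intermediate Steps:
F = 56 (F = 48 - 8*(-1) = 48 + 8 = 56)
g(T) = 0 (g(T) = -5 + 5 = 0)
V(B) = 2*B (V(B) = (2*B)*1 = 2*B)
q = 2709 (q = 63*(-13 + 56) = 63*43 = 2709)
A(V(g(5))) + q = -192 + 2709 = 2517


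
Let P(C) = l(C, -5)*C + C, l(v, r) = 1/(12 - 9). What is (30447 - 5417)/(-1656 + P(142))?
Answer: -7509/440 ≈ -17.066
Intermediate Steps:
l(v, r) = ⅓ (l(v, r) = 1/3 = ⅓)
P(C) = 4*C/3 (P(C) = C/3 + C = 4*C/3)
(30447 - 5417)/(-1656 + P(142)) = (30447 - 5417)/(-1656 + (4/3)*142) = 25030/(-1656 + 568/3) = 25030/(-4400/3) = 25030*(-3/4400) = -7509/440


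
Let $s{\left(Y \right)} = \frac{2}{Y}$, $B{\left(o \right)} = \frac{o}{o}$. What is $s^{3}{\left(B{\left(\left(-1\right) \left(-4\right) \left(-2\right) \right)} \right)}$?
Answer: $8$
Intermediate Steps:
$B{\left(o \right)} = 1$
$s^{3}{\left(B{\left(\left(-1\right) \left(-4\right) \left(-2\right) \right)} \right)} = \left(\frac{2}{1}\right)^{3} = \left(2 \cdot 1\right)^{3} = 2^{3} = 8$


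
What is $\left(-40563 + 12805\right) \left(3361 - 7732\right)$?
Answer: $121330218$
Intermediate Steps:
$\left(-40563 + 12805\right) \left(3361 - 7732\right) = \left(-27758\right) \left(-4371\right) = 121330218$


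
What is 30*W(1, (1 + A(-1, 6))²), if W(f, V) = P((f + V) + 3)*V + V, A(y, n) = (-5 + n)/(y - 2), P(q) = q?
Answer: 1960/27 ≈ 72.593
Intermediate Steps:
A(y, n) = (-5 + n)/(-2 + y)
W(f, V) = V + V*(3 + V + f) (W(f, V) = ((f + V) + 3)*V + V = ((V + f) + 3)*V + V = (3 + V + f)*V + V = V*(3 + V + f) + V = V + V*(3 + V + f))
30*W(1, (1 + A(-1, 6))²) = 30*((1 + (-5 + 6)/(-2 - 1))²*(4 + (1 + (-5 + 6)/(-2 - 1))² + 1)) = 30*((1 + 1/(-3))²*(4 + (1 + 1/(-3))² + 1)) = 30*((1 - ⅓*1)²*(4 + (1 - ⅓*1)² + 1)) = 30*((1 - ⅓)²*(4 + (1 - ⅓)² + 1)) = 30*((⅔)²*(4 + (⅔)² + 1)) = 30*(4*(4 + 4/9 + 1)/9) = 30*((4/9)*(49/9)) = 30*(196/81) = 1960/27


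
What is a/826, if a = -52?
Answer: -26/413 ≈ -0.062954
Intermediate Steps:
a/826 = -52/826 = (1/826)*(-52) = -26/413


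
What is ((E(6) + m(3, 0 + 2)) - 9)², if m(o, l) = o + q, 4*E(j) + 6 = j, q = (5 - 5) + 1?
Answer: 25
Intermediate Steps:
q = 1 (q = 0 + 1 = 1)
E(j) = -3/2 + j/4
m(o, l) = 1 + o (m(o, l) = o + 1 = 1 + o)
((E(6) + m(3, 0 + 2)) - 9)² = (((-3/2 + (¼)*6) + (1 + 3)) - 9)² = (((-3/2 + 3/2) + 4) - 9)² = ((0 + 4) - 9)² = (4 - 9)² = (-5)² = 25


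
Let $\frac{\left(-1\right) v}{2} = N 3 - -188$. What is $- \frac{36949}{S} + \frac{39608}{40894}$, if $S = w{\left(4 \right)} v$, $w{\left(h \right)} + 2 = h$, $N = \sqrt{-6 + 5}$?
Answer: $\frac{36208452353}{722862791} - \frac{110847 i}{141412} \approx 50.09 - 0.78386 i$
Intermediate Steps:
$N = i$ ($N = \sqrt{-1} = i \approx 1.0 i$)
$w{\left(h \right)} = -2 + h$
$v = -376 - 6 i$ ($v = - 2 \left(i 3 - -188\right) = - 2 \left(3 i + 188\right) = - 2 \left(188 + 3 i\right) = -376 - 6 i \approx -376.0 - 6.0 i$)
$S = -752 - 12 i$ ($S = \left(-2 + 4\right) \left(-376 - 6 i\right) = 2 \left(-376 - 6 i\right) = -752 - 12 i \approx -752.0 - 12.0 i$)
$- \frac{36949}{S} + \frac{39608}{40894} = - \frac{36949}{-752 - 12 i} + \frac{39608}{40894} = - 36949 \frac{-752 + 12 i}{565648} + 39608 \cdot \frac{1}{40894} = - \frac{36949 \left(-752 + 12 i\right)}{565648} + \frac{19804}{20447} = \frac{19804}{20447} - \frac{36949 \left(-752 + 12 i\right)}{565648}$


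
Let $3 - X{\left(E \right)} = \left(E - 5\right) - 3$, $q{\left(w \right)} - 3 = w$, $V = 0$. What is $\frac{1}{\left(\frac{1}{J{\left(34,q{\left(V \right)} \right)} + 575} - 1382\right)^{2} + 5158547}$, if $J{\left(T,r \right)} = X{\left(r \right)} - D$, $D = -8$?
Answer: $\frac{349281}{2468880985828} \approx 1.4147 \cdot 10^{-7}$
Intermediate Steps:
$q{\left(w \right)} = 3 + w$
$X{\left(E \right)} = 11 - E$ ($X{\left(E \right)} = 3 - \left(\left(E - 5\right) - 3\right) = 3 - \left(\left(-5 + E\right) - 3\right) = 3 - \left(-8 + E\right) = 11 - E$)
$J{\left(T,r \right)} = 19 - r$ ($J{\left(T,r \right)} = \left(11 - r\right) - -8 = \left(11 - r\right) + 8 = 19 - r$)
$\frac{1}{\left(\frac{1}{J{\left(34,q{\left(V \right)} \right)} + 575} - 1382\right)^{2} + 5158547} = \frac{1}{\left(\frac{1}{\left(19 - \left(3 + 0\right)\right) + 575} - 1382\right)^{2} + 5158547} = \frac{1}{\left(\frac{1}{\left(19 - 3\right) + 575} - 1382\right)^{2} + 5158547} = \frac{1}{\left(\frac{1}{16 + 575} - 1382\right)^{2} + 5158547} = \frac{1}{\left(\frac{1}{591} - 1382\right)^{2} + 5158547} = \frac{1}{\left(- \frac{816761}{591}\right)^{2} + 5158547} = \frac{1}{\frac{667098531121}{349281} + 5158547} = \frac{1}{\frac{2468880985828}{349281}} = \frac{349281}{2468880985828}$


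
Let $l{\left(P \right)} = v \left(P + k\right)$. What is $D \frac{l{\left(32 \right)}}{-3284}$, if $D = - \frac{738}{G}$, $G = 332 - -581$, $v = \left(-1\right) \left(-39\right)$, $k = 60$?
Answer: $\frac{661986}{749573} \approx 0.88315$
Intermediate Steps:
$v = 39$
$G = 913$ ($G = 332 + 581 = 913$)
$l{\left(P \right)} = 2340 + 39 P$ ($l{\left(P \right)} = 39 \left(P + 60\right) = 39 \left(60 + P\right) = 2340 + 39 P$)
$D = - \frac{738}{913} \approx -0.80832$
$D \frac{l{\left(32 \right)}}{-3284} = - \frac{738 \frac{2340 + 39 \cdot 32}{-3284}}{913} = - \frac{738 \left(2340 + 1248\right) \left(- \frac{1}{3284}\right)}{913} = - \frac{738 \cdot 3588 \left(- \frac{1}{3284}\right)}{913} = \left(- \frac{738}{913}\right) \left(- \frac{897}{821}\right) = \frac{661986}{749573}$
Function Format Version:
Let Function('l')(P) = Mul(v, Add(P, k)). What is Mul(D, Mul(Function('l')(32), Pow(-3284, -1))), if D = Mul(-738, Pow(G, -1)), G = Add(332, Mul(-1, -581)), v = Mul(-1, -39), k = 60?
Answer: Rational(661986, 749573) ≈ 0.88315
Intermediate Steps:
v = 39
G = 913 (G = Add(332, 581) = 913)
Function('l')(P) = Add(2340, Mul(39, P)) (Function('l')(P) = Mul(39, Add(P, 60)) = Mul(39, Add(60, P)) = Add(2340, Mul(39, P)))
D = Rational(-738, 913) (D = Mul(-738, Pow(913, -1)) = Mul(-738, Rational(1, 913)) = Rational(-738, 913) ≈ -0.80832)
Mul(D, Mul(Function('l')(32), Pow(-3284, -1))) = Mul(Rational(-738, 913), Mul(Add(2340, Mul(39, 32)), Pow(-3284, -1))) = Mul(Rational(-738, 913), Mul(Add(2340, 1248), Rational(-1, 3284))) = Mul(Rational(-738, 913), Mul(3588, Rational(-1, 3284))) = Mul(Rational(-738, 913), Rational(-897, 821)) = Rational(661986, 749573)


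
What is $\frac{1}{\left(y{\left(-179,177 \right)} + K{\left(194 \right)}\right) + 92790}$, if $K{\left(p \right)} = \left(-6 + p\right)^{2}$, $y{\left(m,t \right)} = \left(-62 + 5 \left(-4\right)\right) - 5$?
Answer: $\frac{1}{128047} \approx 7.8096 \cdot 10^{-6}$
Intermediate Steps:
$y{\left(m,t \right)} = -87$ ($y{\left(m,t \right)} = \left(-62 - 20\right) - 5 = -82 - 5 = -87$)
$\frac{1}{\left(y{\left(-179,177 \right)} + K{\left(194 \right)}\right) + 92790} = \frac{1}{\left(-87 + \left(-6 + 194\right)^{2}\right) + 92790} = \frac{1}{\left(-87 + 188^{2}\right) + 92790} = \frac{1}{\left(-87 + 35344\right) + 92790} = \frac{1}{35257 + 92790} = \frac{1}{128047}$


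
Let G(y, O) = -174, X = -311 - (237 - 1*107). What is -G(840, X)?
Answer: 174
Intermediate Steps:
X = -441 (X = -311 - (237 - 107) = -311 - 1*130 = -311 - 130 = -441)
-G(840, X) = -1*(-174) = 174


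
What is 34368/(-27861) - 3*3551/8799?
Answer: -66578585/27238771 ≈ -2.4443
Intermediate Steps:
34368/(-27861) - 3*3551/8799 = 34368*(-1/27861) - 10653*1/8799 = -11456/9287 - 3551/2933 = -66578585/27238771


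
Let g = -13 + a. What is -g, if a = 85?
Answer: -72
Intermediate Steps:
g = 72 (g = -13 + 85 = 72)
-g = -1*72 = -72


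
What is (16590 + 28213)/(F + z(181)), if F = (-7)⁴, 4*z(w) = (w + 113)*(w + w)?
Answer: 44803/29008 ≈ 1.5445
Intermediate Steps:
z(w) = w*(113 + w)/2 (z(w) = ((w + 113)*(w + w))/4 = ((113 + w)*(2*w))/4 = (2*w*(113 + w))/4 = w*(113 + w)/2)
F = 2401
(16590 + 28213)/(F + z(181)) = (16590 + 28213)/(2401 + (½)*181*(113 + 181)) = 44803/(2401 + (½)*181*294) = 44803/(2401 + 26607) = 44803/29008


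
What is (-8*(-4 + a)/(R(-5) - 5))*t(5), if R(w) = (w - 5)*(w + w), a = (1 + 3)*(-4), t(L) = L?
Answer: 160/19 ≈ 8.4211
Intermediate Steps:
a = -16 (a = 4*(-4) = -16)
R(w) = 2*w*(-5 + w) (R(w) = (-5 + w)*(2*w) = 2*w*(-5 + w))
(-8*(-4 + a)/(R(-5) - 5))*t(5) = -8*(-4 - 16)/(2*(-5)*(-5 - 5) - 5)*5 = -(-160)/(2*(-5)*(-10) - 5)*5 = -(-160)/(100 - 5)*5 = -(-160)/95*5 = -8*(-4/19)*5 = (32/19)*5 = 160/19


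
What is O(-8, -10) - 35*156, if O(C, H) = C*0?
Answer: -5460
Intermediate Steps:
O(C, H) = 0
O(-8, -10) - 35*156 = 0 - 35*156 = 0 - 5460 = -5460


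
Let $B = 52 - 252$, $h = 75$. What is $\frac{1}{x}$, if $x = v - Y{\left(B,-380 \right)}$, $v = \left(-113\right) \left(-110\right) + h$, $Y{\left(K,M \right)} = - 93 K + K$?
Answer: $- \frac{1}{5895} \approx -0.00016964$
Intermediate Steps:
$B = -200$ ($B = 52 - 252 = -200$)
$Y{\left(K,M \right)} = - 92 K$
$v = 12505$ ($v = \left(-113\right) \left(-110\right) + 75 = 12430 + 75 = 12505$)
$x = -5895$ ($x = 12505 - \left(-92\right) \left(-200\right) = 12505 - 18400 = -5895$)
$\frac{1}{x} = \frac{1}{-5895} = - \frac{1}{5895}$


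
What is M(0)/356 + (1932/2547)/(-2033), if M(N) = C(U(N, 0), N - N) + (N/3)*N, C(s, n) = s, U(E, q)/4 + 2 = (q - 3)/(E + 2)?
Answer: -12196751/307231026 ≈ -0.039699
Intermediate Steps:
U(E, q) = -8 + 4*(-3 + q)/(2 + E) (U(E, q) = -8 + 4*((q - 3)/(E + 2)) = -8 + 4*((-3 + q)/(2 + E)) = -8 + 4*(-3 + q)/(2 + E))
M(N) = N**2/3 + 4*(-7 - 2*N)/(2 + N) (M(N) = 4*(-7 + 0 - 2*N)/(2 + N) + (N/3)*N = 4*(-7 - 2*N)/(2 + N) + (N*(1/3))*N = 4*(-7 - 2*N)/(2 + N) + (N/3)*N = 4*(-7 - 2*N)/(2 + N) + N**2/3 = N**2/3 + 4*(-7 - 2*N)/(2 + N))
M(0)/356 + (1932/2547)/(-2033) = ((-84 - 24*0 + 0**2*(2 + 0))/(3*(2 + 0)))/356 + (1932/2547)/(-2033) = ((1/3)*(-84 + 0 + 0*2)/2)*(1/356) + (1932*(1/2547))*(-1/2033) = ((1/3)*(1/2)*(-84 + 0 + 0))*(1/356) + (644/849)*(-1/2033) = ((1/3)*(1/2)*(-84))*(1/356) - 644/1726017 = -14*1/356 - 644/1726017 = -7/178 - 644/1726017 = -12196751/307231026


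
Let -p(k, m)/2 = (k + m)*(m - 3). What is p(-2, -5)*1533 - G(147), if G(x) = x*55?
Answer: -179781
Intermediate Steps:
p(k, m) = -2*(-3 + m)*(k + m) (p(k, m) = -2*(k + m)*(m - 3) = -2*(k + m)*(-3 + m) = -2*(-3 + m)*(k + m))
G(x) = 55*x
p(-2, -5)*1533 - G(147) = (-2*(-5)**2 + 6*(-2) + 6*(-5) - 2*(-2)*(-5))*1533 - 55*147 = (-2*25 - 12 - 30 - 20)*1533 - 1*8085 = (-50 - 12 - 30 - 20)*1533 - 8085 = -112*1533 - 8085 = -171696 - 8085 = -179781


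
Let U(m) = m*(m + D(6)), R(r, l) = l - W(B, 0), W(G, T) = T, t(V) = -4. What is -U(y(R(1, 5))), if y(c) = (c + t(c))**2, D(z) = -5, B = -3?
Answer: 4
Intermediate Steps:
R(r, l) = l (R(r, l) = l - 1*0 = l + 0 = l)
y(c) = (-4 + c)**2 (y(c) = (c - 4)**2 = (-4 + c)**2)
U(m) = m*(-5 + m) (U(m) = m*(m - 5) = m*(-5 + m))
-U(y(R(1, 5))) = -(-4 + 5)**2*(-5 + (-4 + 5)**2) = -1**2*(-5 + 1**2) = -(-5 + 1) = -(-4) = -1*(-4) = 4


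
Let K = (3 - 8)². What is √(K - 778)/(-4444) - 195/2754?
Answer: -65/918 - I*√753/4444 ≈ -0.070806 - 0.0061748*I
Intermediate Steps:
K = 25 (K = (-5)² = 25)
√(K - 778)/(-4444) - 195/2754 = √(25 - 778)/(-4444) - 195/2754 = √(-753)*(-1/4444) - 195*1/2754 = (I*√753)*(-1/4444) - 65/918 = -I*√753/4444 - 65/918 = -65/918 - I*√753/4444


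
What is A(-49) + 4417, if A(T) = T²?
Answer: 6818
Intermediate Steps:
A(-49) + 4417 = (-49)² + 4417 = 2401 + 4417 = 6818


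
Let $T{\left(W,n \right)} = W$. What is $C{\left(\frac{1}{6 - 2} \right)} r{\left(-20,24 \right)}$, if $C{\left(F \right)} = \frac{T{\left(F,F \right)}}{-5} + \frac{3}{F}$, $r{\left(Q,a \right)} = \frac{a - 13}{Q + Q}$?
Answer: $- \frac{2629}{800} \approx -3.2863$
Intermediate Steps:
$r{\left(Q,a \right)} = \frac{-13 + a}{2 Q}$
$C{\left(F \right)} = \frac{3}{F} - \frac{F}{5}$ ($C{\left(F \right)} = \frac{F}{-5} + \frac{3}{F} = F \left(- \frac{1}{5}\right) + \frac{3}{F} = - \frac{F}{5} + \frac{3}{F} = \frac{3}{F} - \frac{F}{5}$)
$C{\left(\frac{1}{6 - 2} \right)} r{\left(-20,24 \right)} = \left(\frac{3}{\frac{1}{6 - 2}} - \frac{1}{5 \left(6 - 2\right)}\right) \frac{-13 + 24}{2 \left(-20\right)} = \left(\frac{3}{\frac{1}{4}} - \frac{1}{5 \cdot 4}\right) \frac{1}{2} \left(- \frac{1}{20}\right) 11 = \left(3 \frac{1}{\frac{1}{4}} - \frac{1}{20}\right) \left(- \frac{11}{40}\right) = \left(3 \cdot 4 - \frac{1}{20}\right) \left(- \frac{11}{40}\right) = \left(12 - \frac{1}{20}\right) \left(- \frac{11}{40}\right) = \frac{239}{20} \left(- \frac{11}{40}\right) = - \frac{2629}{800}$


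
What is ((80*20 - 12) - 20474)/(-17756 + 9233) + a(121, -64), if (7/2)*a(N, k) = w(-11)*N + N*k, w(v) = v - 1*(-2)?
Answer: -150435116/59661 ≈ -2521.5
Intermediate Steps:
w(v) = 2 + v (w(v) = v + 2 = 2 + v)
a(N, k) = -18*N/7 + 2*N*k/7 (a(N, k) = 2*((2 - 11)*N + N*k)/7 = 2*(-9*N + N*k)/7 = -18*N/7 + 2*N*k/7)
((80*20 - 12) - 20474)/(-17756 + 9233) + a(121, -64) = ((80*20 - 12) - 20474)/(-17756 + 9233) + (2/7)*121*(-9 - 64) = ((1600 - 12) - 20474)/(-8523) + (2/7)*121*(-73) = (1588 - 20474)*(-1/8523) - 17666/7 = -18886*(-1/8523) - 17666/7 = 18886/8523 - 17666/7 = -150435116/59661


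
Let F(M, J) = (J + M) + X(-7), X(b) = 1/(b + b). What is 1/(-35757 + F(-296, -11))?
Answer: -14/504897 ≈ -2.7728e-5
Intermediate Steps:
X(b) = 1/(2*b)
F(M, J) = -1/14 + J + M (F(M, J) = (J + M) + (½)/(-7) = (J + M) + (½)*(-⅐) = (J + M) - 1/14 = -1/14 + J + M)
1/(-35757 + F(-296, -11)) = 1/(-35757 + (-1/14 - 11 - 296)) = 1/(-35757 - 4299/14) = 1/(-504897/14) = -14/504897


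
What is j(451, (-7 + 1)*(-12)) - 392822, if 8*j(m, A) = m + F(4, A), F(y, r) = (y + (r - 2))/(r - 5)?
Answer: -210522301/536 ≈ -3.9277e+5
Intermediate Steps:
F(y, r) = (-2 + r + y)/(-5 + r) (F(y, r) = (y + (-2 + r))/(-5 + r) = (-2 + r + y)/(-5 + r))
j(m, A) = m/8 + (2 + A)/(8*(-5 + A)) (j(m, A) = (m + (-2 + A + 4)/(-5 + A))/8 = (m + (2 + A)/(-5 + A))/8 = m/8 + (2 + A)/(8*(-5 + A)))
j(451, (-7 + 1)*(-12)) - 392822 = (2 + (-7 + 1)*(-12) + 451*(-5 + (-7 + 1)*(-12)))/(8*(-5 + (-7 + 1)*(-12))) - 392822 = (2 - 6*(-12) + 451*(-5 - 6*(-12)))/(8*(-5 - 6*(-12))) - 392822 = (2 + 72 + 451*(-5 + 72))/(8*(-5 + 72)) - 392822 = (⅛)*(2 + 72 + 451*67)/67 - 392822 = (⅛)*(1/67)*(2 + 72 + 30217) - 392822 = (⅛)*(1/67)*30291 - 392822 = 30291/536 - 392822 = -210522301/536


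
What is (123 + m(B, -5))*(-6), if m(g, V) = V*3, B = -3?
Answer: -648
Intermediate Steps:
m(g, V) = 3*V
(123 + m(B, -5))*(-6) = (123 + 3*(-5))*(-6) = (123 - 15)*(-6) = 108*(-6) = -648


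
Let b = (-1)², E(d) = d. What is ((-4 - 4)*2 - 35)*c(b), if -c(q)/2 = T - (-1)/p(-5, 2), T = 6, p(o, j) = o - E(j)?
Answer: 4182/7 ≈ 597.43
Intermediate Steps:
p(o, j) = o - j
b = 1
c(q) = -82/7 (c(q) = -2*(6 - (-1)/(-5 - 1*2)) = -2*(6 - (-1)/(-5 - 2)) = -2*(6 - (-1)/(-7)) = -2*(6 - (-1)*(-1)/7) = -2*(6 - 1*⅐) = -2*(6 - ⅐) = -2*41/7 = -82/7)
((-4 - 4)*2 - 35)*c(b) = ((-4 - 4)*2 - 35)*(-82/7) = (-8*2 - 35)*(-82/7) = (-16 - 35)*(-82/7) = -51*(-82/7) = 4182/7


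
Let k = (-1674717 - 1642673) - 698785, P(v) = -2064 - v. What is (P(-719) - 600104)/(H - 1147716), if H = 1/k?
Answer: 2415524437575/4609428306301 ≈ 0.52404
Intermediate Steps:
k = -4016175 (k = -3317390 - 698785 = -4016175)
H = -1/4016175 (H = 1/(-4016175) = -1/4016175 ≈ -2.4899e-7)
(P(-719) - 600104)/(H - 1147716) = ((-2064 - 1*(-719)) - 600104)/(-1/4016175 - 1147716) = ((-2064 + 719) - 600104)/(-4609428306301/4016175) = (-1345 - 600104)*(-4016175/4609428306301) = -601449*(-4016175/4609428306301) = 2415524437575/4609428306301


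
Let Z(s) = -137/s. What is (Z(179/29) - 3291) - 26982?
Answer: -5422840/179 ≈ -30295.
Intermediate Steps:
(Z(179/29) - 3291) - 26982 = (-137/(179/29) - 3291) - 26982 = (-137/(179*(1/29)) - 3291) - 26982 = (-137/179/29 - 3291) - 26982 = (-137*29/179 - 3291) - 26982 = (-3973/179 - 3291) - 26982 = -593062/179 - 26982 = -5422840/179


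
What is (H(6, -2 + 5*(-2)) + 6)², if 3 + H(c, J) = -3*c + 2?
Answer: 169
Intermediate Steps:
H(c, J) = -1 - 3*c (H(c, J) = -3 + (-3*c + 2) = -3 + (2 - 3*c) = -1 - 3*c)
(H(6, -2 + 5*(-2)) + 6)² = ((-1 - 3*6) + 6)² = ((-1 - 18) + 6)² = (-19 + 6)² = (-13)² = 169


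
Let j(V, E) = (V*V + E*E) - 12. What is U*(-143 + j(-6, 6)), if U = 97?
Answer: -8051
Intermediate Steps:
j(V, E) = -12 + E² + V² (j(V, E) = (V² + E²) - 12 = (E² + V²) - 12 = -12 + E² + V²)
U*(-143 + j(-6, 6)) = 97*(-143 + (-12 + 6² + (-6)²)) = 97*(-143 + (-12 + 36 + 36)) = 97*(-143 + 60) = 97*(-83) = -8051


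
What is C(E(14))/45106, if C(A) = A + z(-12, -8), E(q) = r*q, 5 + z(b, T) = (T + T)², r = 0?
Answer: 251/45106 ≈ 0.0055647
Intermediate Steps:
z(b, T) = -5 + 4*T² (z(b, T) = -5 + (T + T)² = -5 + (2*T)² = -5 + 4*T²)
E(q) = 0 (E(q) = 0*q = 0)
C(A) = 251 + A (C(A) = A + (-5 + 4*(-8)²) = A + (-5 + 4*64) = A + (-5 + 256) = A + 251 = 251 + A)
C(E(14))/45106 = (251 + 0)/45106 = 251*(1/45106) = 251/45106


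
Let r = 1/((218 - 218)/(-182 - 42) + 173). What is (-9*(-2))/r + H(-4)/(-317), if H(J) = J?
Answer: 987142/317 ≈ 3114.0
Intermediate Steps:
r = 1/173 (r = 1/(0/(-224) + 173) = 1/(0*(-1/224) + 173) = 1/(0 + 173) = 1/173 ≈ 0.0057803)
(-9*(-2))/r + H(-4)/(-317) = (-9*(-2))/(1/173) - 4/(-317) = 18*173 - 4*(-1/317) = 3114 + 4/317 = 987142/317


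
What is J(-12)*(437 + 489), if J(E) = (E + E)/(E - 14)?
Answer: 11112/13 ≈ 854.77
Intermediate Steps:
J(E) = 2*E/(-14 + E) (J(E) = (2*E)/(-14 + E) = 2*E/(-14 + E))
J(-12)*(437 + 489) = (2*(-12)/(-14 - 12))*(437 + 489) = (2*(-12)/(-26))*926 = (2*(-12)*(-1/26))*926 = (12/13)*926 = 11112/13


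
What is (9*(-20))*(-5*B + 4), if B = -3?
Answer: -3420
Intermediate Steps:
(9*(-20))*(-5*B + 4) = (9*(-20))*(-5*(-3) + 4) = -180*(15 + 4) = -180*19 = -3420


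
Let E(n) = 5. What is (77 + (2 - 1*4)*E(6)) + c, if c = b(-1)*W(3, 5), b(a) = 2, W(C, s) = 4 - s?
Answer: 65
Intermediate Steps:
c = -2 (c = 2*(4 - 1*5) = 2*(4 - 5) = 2*(-1) = -2)
(77 + (2 - 1*4)*E(6)) + c = (77 + (2 - 1*4)*5) - 2 = (77 + (2 - 4)*5) - 2 = (77 - 2*5) - 2 = (77 - 10) - 2 = 67 - 2 = 65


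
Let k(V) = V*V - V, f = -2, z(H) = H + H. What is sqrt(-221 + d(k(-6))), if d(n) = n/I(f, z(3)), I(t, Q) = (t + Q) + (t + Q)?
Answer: I*sqrt(863)/2 ≈ 14.688*I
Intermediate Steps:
z(H) = 2*H
I(t, Q) = 2*Q + 2*t (I(t, Q) = (Q + t) + (Q + t) = 2*Q + 2*t)
k(V) = V**2 - V
d(n) = n/8 (d(n) = n/(2*(2*3) + 2*(-2)) = n/(2*6 - 4) = n/(12 - 4) = n/8)
sqrt(-221 + d(k(-6))) = sqrt(-221 + (-6*(-1 - 6))/8) = sqrt(-221 + (-6*(-7))/8) = sqrt(-221 + (1/8)*42) = sqrt(-221 + 21/4) = sqrt(-863/4) = I*sqrt(863)/2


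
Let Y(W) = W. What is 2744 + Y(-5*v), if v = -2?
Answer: 2754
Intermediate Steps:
2744 + Y(-5*v) = 2744 - 5*(-2) = 2744 + 10 = 2754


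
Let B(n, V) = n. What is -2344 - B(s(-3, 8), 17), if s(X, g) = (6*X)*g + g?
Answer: -2208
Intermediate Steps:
s(X, g) = g + 6*X*g (s(X, g) = 6*X*g + g = g + 6*X*g)
-2344 - B(s(-3, 8), 17) = -2344 - 8*(1 + 6*(-3)) = -2344 - 8*(1 - 18) = -2344 - 8*(-17) = -2344 - 1*(-136) = -2344 + 136 = -2208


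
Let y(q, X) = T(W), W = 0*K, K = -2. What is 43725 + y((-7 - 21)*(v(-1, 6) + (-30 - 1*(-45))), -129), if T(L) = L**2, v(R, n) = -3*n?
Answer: 43725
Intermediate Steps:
W = 0 (W = 0*(-2) = 0)
y(q, X) = 0 (y(q, X) = 0**2 = 0)
43725 + y((-7 - 21)*(v(-1, 6) + (-30 - 1*(-45))), -129) = 43725 + 0 = 43725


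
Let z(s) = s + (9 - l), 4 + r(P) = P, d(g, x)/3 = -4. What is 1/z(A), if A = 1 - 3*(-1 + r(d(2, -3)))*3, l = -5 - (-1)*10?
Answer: 1/158 ≈ 0.0063291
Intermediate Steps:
l = 5 (l = -5 - 1*(-10) = -5 + 10 = 5)
d(g, x) = -12 (d(g, x) = 3*(-4) = -12)
r(P) = -4 + P
A = 154 (A = 1 - 3*(-1 + (-4 - 12))*3 = 1 - 3*(-1 - 16)*3 = 1 - (-51)*3 = 1 - 3*(-51) = 1 + 153 = 154)
z(s) = 4 + s (z(s) = s + (9 - 1*5) = s + (9 - 5) = s + 4 = 4 + s)
1/z(A) = 1/(4 + 154) = 1/158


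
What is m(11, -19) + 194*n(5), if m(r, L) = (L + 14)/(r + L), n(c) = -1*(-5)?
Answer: 7765/8 ≈ 970.63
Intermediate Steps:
n(c) = 5
m(r, L) = (14 + L)/(L + r)
m(11, -19) + 194*n(5) = (14 - 19)/(-19 + 11) + 194*5 = -5/(-8) + 970 = -⅛*(-5) + 970 = 5/8 + 970 = 7765/8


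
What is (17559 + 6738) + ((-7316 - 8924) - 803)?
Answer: 7254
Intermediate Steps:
(17559 + 6738) + ((-7316 - 8924) - 803) = 24297 + (-16240 - 803) = 24297 - 17043 = 7254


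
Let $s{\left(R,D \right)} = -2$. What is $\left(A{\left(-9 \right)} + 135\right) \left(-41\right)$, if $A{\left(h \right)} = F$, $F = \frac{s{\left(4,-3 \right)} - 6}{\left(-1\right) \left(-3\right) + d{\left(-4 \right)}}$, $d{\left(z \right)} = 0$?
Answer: $- \frac{16277}{3} \approx -5425.7$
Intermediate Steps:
$F = - \frac{8}{3}$ ($F = \frac{-2 - 6}{\left(-1\right) \left(-3\right) + 0} = - \frac{8}{3 + 0} = - \frac{8}{3} \approx -2.6667$)
$A{\left(h \right)} = - \frac{8}{3}$
$\left(A{\left(-9 \right)} + 135\right) \left(-41\right) = \left(- \frac{8}{3} + 135\right) \left(-41\right) = \frac{397}{3} \left(-41\right) = - \frac{16277}{3}$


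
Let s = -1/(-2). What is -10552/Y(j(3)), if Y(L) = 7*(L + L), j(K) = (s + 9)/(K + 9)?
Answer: -126624/133 ≈ -952.06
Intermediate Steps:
s = 1/2 (s = -1*(-1/2) = 1/2 ≈ 0.50000)
j(K) = 19/(2*(9 + K)) (j(K) = (1/2 + 9)/(K + 9) = 19/(2*(9 + K)))
Y(L) = 14*L (Y(L) = 7*(2*L) = 14*L)
-10552/Y(j(3)) = -10552/(14*(19/(2*(9 + 3)))) = -10552/(14*((19/2)/12)) = -10552/(14*((19/2)*(1/12))) = -10552/(14*(19/24)) = -10552/133/12 = -10552*12/133 = -126624/133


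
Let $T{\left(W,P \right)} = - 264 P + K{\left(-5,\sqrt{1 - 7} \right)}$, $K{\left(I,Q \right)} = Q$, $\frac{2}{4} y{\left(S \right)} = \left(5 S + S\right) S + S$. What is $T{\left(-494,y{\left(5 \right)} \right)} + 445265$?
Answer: $363425 + i \sqrt{6} \approx 3.6343 \cdot 10^{5} + 2.4495 i$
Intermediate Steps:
$y{\left(S \right)} = 2 S + 12 S^{2}$ ($y{\left(S \right)} = 2 \left(\left(5 S + S\right) S + S\right) = 2 \left(6 S S + S\right) = 2 \left(6 S^{2} + S\right) = 2 \left(S + 6 S^{2}\right) = 2 S + 12 S^{2}$)
$T{\left(W,P \right)} = - 264 P + i \sqrt{6}$ ($T{\left(W,P \right)} = - 264 P + \sqrt{1 - 7} = - 264 P + \sqrt{-6} = - 264 P + i \sqrt{6}$)
$T{\left(-494,y{\left(5 \right)} \right)} + 445265 = \left(- 264 \cdot 2 \cdot 5 \left(1 + 6 \cdot 5\right) + i \sqrt{6}\right) + 445265 = \left(- 264 \cdot 2 \cdot 5 \left(1 + 30\right) + i \sqrt{6}\right) + 445265 = \left(- 264 \cdot 2 \cdot 5 \cdot 31 + i \sqrt{6}\right) + 445265 = \left(\left(-264\right) 310 + i \sqrt{6}\right) + 445265 = \left(-81840 + i \sqrt{6}\right) + 445265 = 363425 + i \sqrt{6}$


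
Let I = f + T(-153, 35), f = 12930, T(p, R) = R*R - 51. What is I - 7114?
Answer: 6990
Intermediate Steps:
T(p, R) = -51 + R**2 (T(p, R) = R**2 - 51 = -51 + R**2)
I = 14104 (I = 12930 + (-51 + 35**2) = 12930 + (-51 + 1225) = 12930 + 1174 = 14104)
I - 7114 = 14104 - 7114 = 6990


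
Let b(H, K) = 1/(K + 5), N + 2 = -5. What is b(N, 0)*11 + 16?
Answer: 91/5 ≈ 18.200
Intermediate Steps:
N = -7 (N = -2 - 5 = -7)
b(H, K) = 1/(5 + K)
b(N, 0)*11 + 16 = 11/(5 + 0) + 16 = 11/5 + 16 = 91/5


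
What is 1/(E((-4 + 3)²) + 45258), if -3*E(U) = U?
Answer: 3/135773 ≈ 2.2096e-5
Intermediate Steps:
E(U) = -U/3
1/(E((-4 + 3)²) + 45258) = 1/(-(-4 + 3)²/3 + 45258) = 1/(-⅓*(-1)² + 45258) = 1/(-⅓*1 + 45258) = 1/(-⅓ + 45258) = 1/(135773/3) = 3/135773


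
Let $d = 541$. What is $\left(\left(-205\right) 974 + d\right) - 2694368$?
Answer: $-2893497$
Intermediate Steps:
$\left(\left(-205\right) 974 + d\right) - 2694368 = \left(\left(-205\right) 974 + 541\right) - 2694368 = \left(-199670 + 541\right) - 2694368 = -199129 - 2694368 = -2893497$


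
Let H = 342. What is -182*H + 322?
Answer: -61922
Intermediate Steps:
-182*H + 322 = -182*342 + 322 = -62244 + 322 = -61922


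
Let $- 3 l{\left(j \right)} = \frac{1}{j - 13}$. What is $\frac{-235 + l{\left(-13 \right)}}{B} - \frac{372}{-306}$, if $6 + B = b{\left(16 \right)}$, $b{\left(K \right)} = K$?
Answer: $- \frac{98491}{4420} \approx -22.283$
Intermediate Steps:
$B = 10$ ($B = -6 + 16 = 10$)
$l{\left(j \right)} = - \frac{1}{3 \left(-13 + j\right)}$ ($l{\left(j \right)} = - \frac{1}{3 \left(j - 13\right)} = - \frac{1}{3 \left(-13 + j\right)}$)
$\frac{-235 + l{\left(-13 \right)}}{B} - \frac{372}{-306} = \frac{-235 - \frac{1}{-39 + 3 \left(-13\right)}}{10} - \frac{372}{-306} = \left(-235 - \frac{1}{-39 - 39}\right) \frac{1}{10} - - \frac{62}{51} = \left(-235 - \frac{1}{-78}\right) \frac{1}{10} + \frac{62}{51} = \left(-235 - - \frac{1}{78}\right) \frac{1}{10} + \frac{62}{51} = \left(-235 + \frac{1}{78}\right) \frac{1}{10} + \frac{62}{51} = \left(- \frac{18329}{78}\right) \frac{1}{10} + \frac{62}{51} = - \frac{18329}{780} + \frac{62}{51} = - \frac{98491}{4420}$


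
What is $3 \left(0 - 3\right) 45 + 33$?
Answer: $-372$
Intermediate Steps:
$3 \left(0 - 3\right) 45 + 33 = 3 \left(-3\right) 45 + 33 = \left(-9\right) 45 + 33 = -405 + 33 = -372$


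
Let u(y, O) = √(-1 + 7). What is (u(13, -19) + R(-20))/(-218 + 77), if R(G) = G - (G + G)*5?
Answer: -60/47 - √6/141 ≈ -1.2940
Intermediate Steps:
R(G) = -9*G (R(G) = G - 2*G*5 = G - 10*G = -9*G)
u(y, O) = √6
(u(13, -19) + R(-20))/(-218 + 77) = (√6 - 9*(-20))/(-218 + 77) = (√6 + 180)/(-141) = (180 + √6)*(-1/141) = -60/47 - √6/141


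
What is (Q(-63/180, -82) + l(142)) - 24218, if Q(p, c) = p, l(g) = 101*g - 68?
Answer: -198887/20 ≈ -9944.3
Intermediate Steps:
l(g) = -68 + 101*g
(Q(-63/180, -82) + l(142)) - 24218 = (-63/180 + (-68 + 101*142)) - 24218 = (-63*1/180 + (-68 + 14342)) - 24218 = (-7/20 + 14274) - 24218 = 285473/20 - 24218 = -198887/20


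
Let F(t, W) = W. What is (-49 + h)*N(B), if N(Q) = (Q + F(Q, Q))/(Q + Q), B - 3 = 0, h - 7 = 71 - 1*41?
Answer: -12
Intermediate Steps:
h = 37 (h = 7 + (71 - 1*41) = 7 + (71 - 41) = 7 + 30 = 37)
B = 3 (B = 3 + 0 = 3)
N(Q) = 1 (N(Q) = (Q + Q)/(Q + Q) = (2*Q)/((2*Q)) = (2*Q)*(1/(2*Q)) = 1)
(-49 + h)*N(B) = (-49 + 37)*1 = -12*1 = -12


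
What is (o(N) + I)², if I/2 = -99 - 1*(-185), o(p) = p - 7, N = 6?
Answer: 29241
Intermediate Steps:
o(p) = -7 + p
I = 172 (I = 2*(-99 - 1*(-185)) = 2*(-99 + 185) = 2*86 = 172)
(o(N) + I)² = ((-7 + 6) + 172)² = (-1 + 172)² = 171² = 29241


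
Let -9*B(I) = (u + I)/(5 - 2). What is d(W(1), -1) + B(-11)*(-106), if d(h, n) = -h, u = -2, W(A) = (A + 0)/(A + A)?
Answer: -2783/54 ≈ -51.537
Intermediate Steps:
W(A) = ½ (W(A) = A/((2*A)) = A*(1/(2*A)) = ½)
B(I) = 2/27 - I/27 (B(I) = -(-2 + I)/(9*(5 - 2)) = -(-2 + I)/(9*3) = -(-⅔ + I/3)/9 = 2/27 - I/27)
d(W(1), -1) + B(-11)*(-106) = -1*½ + (2/27 - 1/27*(-11))*(-106) = -½ + (2/27 + 11/27)*(-106) = -½ + (13/27)*(-106) = -½ - 1378/27 = -2783/54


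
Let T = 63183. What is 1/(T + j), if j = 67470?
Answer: 1/130653 ≈ 7.6539e-6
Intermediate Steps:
1/(T + j) = 1/(63183 + 67470) = 1/130653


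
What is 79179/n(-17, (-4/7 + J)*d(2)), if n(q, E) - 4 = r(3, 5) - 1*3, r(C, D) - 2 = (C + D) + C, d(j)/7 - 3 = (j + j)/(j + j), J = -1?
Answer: 79179/14 ≈ 5655.6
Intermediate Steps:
d(j) = 28 (d(j) = 21 + 7*((j + j)/(j + j)) = 21 + 7*((2*j)/((2*j))) = 21 + 7*((2*j)*(1/(2*j))) = 21 + 7*1 = 21 + 7 = 28)
r(C, D) = 2 + D + 2*C (r(C, D) = 2 + ((C + D) + C) = 2 + (D + 2*C) = 2 + D + 2*C)
n(q, E) = 14 (n(q, E) = 4 + ((2 + 5 + 2*3) - 1*3) = 4 + ((2 + 5 + 6) - 3) = 4 + (13 - 3) = 4 + 10 = 14)
79179/n(-17, (-4/7 + J)*d(2)) = 79179/14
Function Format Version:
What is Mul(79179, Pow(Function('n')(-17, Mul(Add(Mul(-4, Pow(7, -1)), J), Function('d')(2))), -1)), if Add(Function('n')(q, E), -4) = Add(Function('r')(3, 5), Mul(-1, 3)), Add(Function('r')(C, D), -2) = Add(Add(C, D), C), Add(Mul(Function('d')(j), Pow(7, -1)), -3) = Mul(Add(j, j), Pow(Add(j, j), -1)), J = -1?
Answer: Rational(79179, 14) ≈ 5655.6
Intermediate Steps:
Function('d')(j) = 28 (Function('d')(j) = Add(21, Mul(7, Mul(Add(j, j), Pow(Add(j, j), -1)))) = Add(21, Mul(7, Mul(Mul(2, j), Pow(Mul(2, j), -1)))) = Add(21, Mul(7, Mul(Mul(2, j), Mul(Rational(1, 2), Pow(j, -1))))) = Add(21, Mul(7, 1)) = Add(21, 7) = 28)
Function('r')(C, D) = Add(2, D, Mul(2, C)) (Function('r')(C, D) = Add(2, Add(Add(C, D), C)) = Add(2, Add(D, Mul(2, C))) = Add(2, D, Mul(2, C)))
Function('n')(q, E) = 14 (Function('n')(q, E) = Add(4, Add(Add(2, 5, Mul(2, 3)), Mul(-1, 3))) = Add(4, Add(Add(2, 5, 6), -3)) = Add(4, Add(13, -3)) = Add(4, 10) = 14)
Mul(79179, Pow(Function('n')(-17, Mul(Add(Mul(-4, Pow(7, -1)), J), Function('d')(2))), -1)) = Mul(79179, Pow(14, -1)) = Mul(79179, Rational(1, 14)) = Rational(79179, 14)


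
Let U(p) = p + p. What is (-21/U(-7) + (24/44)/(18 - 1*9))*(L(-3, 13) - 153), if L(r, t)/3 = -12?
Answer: -6489/22 ≈ -294.95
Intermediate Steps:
L(r, t) = -36 (L(r, t) = 3*(-12) = -36)
U(p) = 2*p
(-21/U(-7) + (24/44)/(18 - 1*9))*(L(-3, 13) - 153) = (-21/(2*(-7)) + (24/44)/(18 - 1*9))*(-36 - 153) = (-21/(-14) + (24*(1/44))/(18 - 9))*(-189) = (-21*(-1/14) + (6/11)/9)*(-189) = (3/2 + (6/11)*(⅑))*(-189) = (3/2 + 2/33)*(-189) = (103/66)*(-189) = -6489/22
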